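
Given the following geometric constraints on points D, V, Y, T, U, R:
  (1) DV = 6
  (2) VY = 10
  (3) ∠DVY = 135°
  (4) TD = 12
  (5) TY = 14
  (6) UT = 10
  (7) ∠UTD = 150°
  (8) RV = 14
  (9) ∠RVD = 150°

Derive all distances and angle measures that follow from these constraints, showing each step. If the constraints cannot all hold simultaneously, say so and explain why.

The constraints are consistent.

Step 1: From DV = 6, VY = 10, and ∠DVY = 135°, by the law of cosines:
  DY² = DV² + VY² - 2·DV·VY·cos(135°) = 36 + 100 + 84.85 = 220.9
  DY ≈ 14.86

Step 2: From DT = 12, TU = 10, and ∠DTU = 150°, by the law of cosines:
  DU² = DT² + TU² - 2·DT·TU·cos(150°) = 144 + 100 + 207.8 = 451.8
  DU ≈ 21.26

Step 3: From DV = 6, VR = 14, and ∠DVR = 150°, by the law of cosines:
  DR² = DV² + VR² - 2·DV·VR·cos(150°) = 36 + 196 + 145.5 = 377.5
  DR ≈ 19.43

Step 4: From DR = 19.43, DV = 6, RV = 14, by the inverse law of cosines:
  cos(∠RDV) = (DR² + DV² - RV²) / (2·DR·DV)
  ∠RDV = 21.12°

Step 5: From DT = 12, DU = 21.26, TU = 10, by the inverse law of cosines:
  cos(∠TDU) = (DT² + DU² - TU²) / (2·DT·DU)
  ∠TDU = 13.6°

Step 6: From DT = 12, DY = 14.86, TY = 14, by the inverse law of cosines:
  cos(∠TDY) = (DT² + DY² - TY²) / (2·DT·DY)
  ∠TDY = 61.74°

Step 7: From DV = 6, DY = 14.86, VY = 10, by the inverse law of cosines:
  cos(∠VDY) = (DV² + DY² - VY²) / (2·DV·DY)
  ∠VDY = 28.41°

Step 8: From YD = 14.86, YT = 14, DT = 12, by the inverse law of cosines:
  cos(∠DYT) = (YD² + YT² - DT²) / (2·YD·YT)
  ∠DYT = 49.03°

Step 9: From YD = 14.86, YV = 10, DV = 6, by the inverse law of cosines:
  cos(∠DYV) = (YD² + YV² - DV²) / (2·YD·YV)
  ∠DYV = 16.59°

Step 10: From TD = 12, TY = 14, DY = 14.86, by the inverse law of cosines:
  cos(∠DTY) = (TD² + TY² - DY²) / (2·TD·TY)
  ∠DTY = 69.23°

Step 11: From UD = 21.26, UT = 10, DT = 12, by the inverse law of cosines:
  cos(∠DUT) = (UD² + UT² - DT²) / (2·UD·UT)
  ∠DUT = 16.4°

Step 12: From RD = 19.43, RV = 14, DV = 6, by the inverse law of cosines:
  cos(∠DRV) = (RD² + RV² - DV²) / (2·RD·RV)
  ∠DRV = 8.88°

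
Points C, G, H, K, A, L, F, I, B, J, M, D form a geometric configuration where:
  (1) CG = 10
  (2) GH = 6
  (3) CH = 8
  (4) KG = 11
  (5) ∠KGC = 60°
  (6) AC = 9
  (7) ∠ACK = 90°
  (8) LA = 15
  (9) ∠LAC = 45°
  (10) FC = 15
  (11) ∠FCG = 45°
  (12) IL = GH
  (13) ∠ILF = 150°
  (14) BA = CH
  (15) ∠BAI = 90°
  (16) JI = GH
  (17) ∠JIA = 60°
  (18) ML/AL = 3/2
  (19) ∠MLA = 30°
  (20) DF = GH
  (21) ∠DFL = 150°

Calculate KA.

Step 1: By the law of cosines on triangle CGK: CK² = 10² + 11² − 2·10·11·cos(60°) = 111, so CK = √111.
Step 2: By the law of cosines on triangle KCA: KA² = √111² + 9² − 2·√111·9·cos(90°) = 192, so KA = 8·√3.

Therefore, the length of KA = 8·√3.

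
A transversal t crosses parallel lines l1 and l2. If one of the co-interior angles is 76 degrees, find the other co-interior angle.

Co-interior angles (same-side interior) formed by parallel lines and a transversal are supplementary (sum to 180 degrees).
The given angle is 76 degrees.
The co-interior angle = 180 - 76 = 104 degrees.

104 degrees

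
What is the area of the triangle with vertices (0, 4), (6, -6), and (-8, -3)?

Shoelace: Area = (1/2)|0(-6--3) + 6(-3-4) + -8(4--6)| = (1/2)(122) = 61

61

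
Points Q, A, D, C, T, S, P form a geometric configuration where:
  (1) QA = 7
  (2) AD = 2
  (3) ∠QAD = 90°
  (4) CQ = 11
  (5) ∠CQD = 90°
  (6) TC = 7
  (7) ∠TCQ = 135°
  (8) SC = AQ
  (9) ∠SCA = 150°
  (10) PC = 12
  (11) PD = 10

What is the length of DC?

Step 1: By the law of cosines on triangle DAQ: DQ² = 2² + 7² − 2·2·7·cos(90°) = 53, so DQ = √53.
Step 2: By the law of cosines on triangle DQC: DC² = √53² + 11² − 2·√53·11·cos(90°) = 174, so DC = √174.

Therefore, the length of DC = √174.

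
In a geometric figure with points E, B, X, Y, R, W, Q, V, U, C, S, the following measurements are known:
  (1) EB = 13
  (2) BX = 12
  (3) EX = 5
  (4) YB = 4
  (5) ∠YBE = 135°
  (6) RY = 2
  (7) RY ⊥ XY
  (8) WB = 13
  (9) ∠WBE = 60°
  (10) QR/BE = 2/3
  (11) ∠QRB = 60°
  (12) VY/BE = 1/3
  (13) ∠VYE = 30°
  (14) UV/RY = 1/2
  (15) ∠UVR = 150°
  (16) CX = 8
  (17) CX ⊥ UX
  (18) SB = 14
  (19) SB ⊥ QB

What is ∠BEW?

Step 1: By the law of cosines on triangle EBW: EW² = 13² + 13² − 2·13·13·cos(60°) = 169, so EW = 13.
Step 2: By the inverse law of cosines on triangle BEW: cos(∠BEW) = (13² + 13² − 13²) / (2·13·13) = 169/338 = 0.5, so ∠BEW = 60°.

Therefore, the measure of angle ∠BEW = 60°.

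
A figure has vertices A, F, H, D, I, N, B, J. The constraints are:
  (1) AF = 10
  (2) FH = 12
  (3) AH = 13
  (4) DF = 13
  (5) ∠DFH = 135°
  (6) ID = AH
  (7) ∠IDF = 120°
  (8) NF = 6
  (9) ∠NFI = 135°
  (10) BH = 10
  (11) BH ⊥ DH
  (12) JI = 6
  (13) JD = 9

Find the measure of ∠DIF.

From the given relations: ID = AH = 13.
Step 1: By the law of cosines on triangle IDF: IF² = 13² + 13² − 2·13·13·cos(120°) = 507, so IF = 13·√3.
Step 2: By the inverse law of cosines on triangle DIF: cos(∠DIF) = (13² + (13·√3)² − 13²) / (2·13·13·√3) = 507/585.43 = 0.866, so ∠DIF = 30°.

Therefore, the measure of angle ∠DIF = 30°.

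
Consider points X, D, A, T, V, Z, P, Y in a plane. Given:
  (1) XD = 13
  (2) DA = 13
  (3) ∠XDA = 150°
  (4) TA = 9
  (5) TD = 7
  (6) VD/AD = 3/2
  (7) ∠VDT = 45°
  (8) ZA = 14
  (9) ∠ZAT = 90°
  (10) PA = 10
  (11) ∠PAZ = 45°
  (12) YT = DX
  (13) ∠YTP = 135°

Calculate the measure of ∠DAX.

Step 1: By the law of cosines on triangle ADX: AX² = 13² + 13² − 2·13·13·cos(150°) = 630.72, so AX ≈ 25.11.
Step 2: By the inverse law of cosines on triangle DAX: cos(∠DAX) = (13² + 25.11² − 13²) / (2·13·25.11) = 630.72/652.97 = 0.9659, so ∠DAX = 15°.

Therefore, the measure of angle ∠DAX = 15°.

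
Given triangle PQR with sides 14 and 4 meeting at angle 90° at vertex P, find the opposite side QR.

By the law of cosines: QR^2 = PQ^2 + PR^2 - 2*PQ*PR*cos(P)
QR^2 = 14^2 + 4^2 - 2*14*4*cos(90°)
QR^2 = 196 + 16 - 112*(0)
QR^2 = 212
QR = 2*sqrt(53)

2*sqrt(53)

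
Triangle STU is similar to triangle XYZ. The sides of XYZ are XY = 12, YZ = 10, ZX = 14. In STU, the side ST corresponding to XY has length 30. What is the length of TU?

Since the triangles are similar, the ratio of corresponding sides is constant.
Scale factor k = ST / XY = 30 / 12 = 5/2
TU = k * YZ = 5/2 * 10 = 25

25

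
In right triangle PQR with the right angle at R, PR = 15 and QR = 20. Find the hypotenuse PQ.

PQ = sqrt(15^2 + 20^2) = sqrt(625) = 25

25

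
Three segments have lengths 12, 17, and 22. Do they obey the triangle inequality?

For three segments to close into a triangle, no single side can be as long as the other two combined.
The longest side is 22, and 12 + 17 = 29 > 22.
A triangle can be formed.

Yes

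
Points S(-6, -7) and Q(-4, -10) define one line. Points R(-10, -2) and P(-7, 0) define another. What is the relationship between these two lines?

Slope of line 1: m1 = (-10 - -7)/(-4 - -6) = -3/2 = -3/2
Slope of line 2: m2 = (0 - -2)/(-7 - -10) = 2/3 = 2/3
m1 * m2 = -1, so perpendicular.

Perpendicular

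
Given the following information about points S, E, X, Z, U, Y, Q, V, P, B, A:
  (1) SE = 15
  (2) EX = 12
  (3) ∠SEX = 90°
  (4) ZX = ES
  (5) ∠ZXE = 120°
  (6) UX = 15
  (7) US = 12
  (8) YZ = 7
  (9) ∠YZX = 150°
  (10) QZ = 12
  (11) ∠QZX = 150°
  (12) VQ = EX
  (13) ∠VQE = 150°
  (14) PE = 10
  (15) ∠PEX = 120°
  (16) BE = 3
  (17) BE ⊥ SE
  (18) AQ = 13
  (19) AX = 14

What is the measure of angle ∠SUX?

Step 1: By the law of cosines on triangle SEX: SX² = 15² + 12² − 2·15·12·cos(90°) = 369, so SX = 3·√41.
Step 2: By the inverse law of cosines on triangle SUX: cos(∠SUX) = (12² + 15² − (3·√41)²) / (2·12·15) = 0/360 = 0, so ∠SUX = 90°.

Therefore, the measure of angle ∠SUX = 90°.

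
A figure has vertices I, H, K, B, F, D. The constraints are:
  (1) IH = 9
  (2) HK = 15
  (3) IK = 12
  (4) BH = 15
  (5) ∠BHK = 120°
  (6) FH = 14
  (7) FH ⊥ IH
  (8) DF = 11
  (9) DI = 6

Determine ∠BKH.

Step 1: By the law of cosines on triangle KHB: KB² = 15² + 15² − 2·15·15·cos(120°) = 675, so KB = 15·√3.
Step 2: By the inverse law of cosines on triangle BKH: cos(∠BKH) = ((15·√3)² + 15² − 15²) / (2·15·√3·15) = 675/779.42 = 0.866, so ∠BKH = 30°.

Therefore, the measure of angle ∠BKH = 30°.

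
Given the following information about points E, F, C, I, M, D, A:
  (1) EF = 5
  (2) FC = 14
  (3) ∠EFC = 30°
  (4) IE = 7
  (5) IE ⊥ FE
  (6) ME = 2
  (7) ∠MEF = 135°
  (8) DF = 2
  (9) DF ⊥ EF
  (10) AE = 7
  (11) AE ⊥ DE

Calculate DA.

Step 1: By the law of cosines on triangle EFD: ED² = 5² + 2² − 2·5·2·cos(90°) = 29, so ED = √29.
Step 2: By the law of cosines on triangle DEA: DA² = √29² + 7² − 2·√29·7·cos(90°) = 78, so DA = √78.

Therefore, the length of DA = √78.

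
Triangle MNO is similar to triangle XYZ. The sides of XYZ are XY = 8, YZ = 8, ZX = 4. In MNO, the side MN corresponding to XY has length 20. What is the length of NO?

k = 20/8 = 5/2. NO = 5/2 * 8 = 20.

20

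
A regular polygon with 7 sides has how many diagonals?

Each of the 7 vertices connects to 4 non-adjacent vertices via diagonals.
Total connections = 7 × 4 = 28, but each diagonal is counted twice.
Number of diagonals = 28 / 2 = 14.

14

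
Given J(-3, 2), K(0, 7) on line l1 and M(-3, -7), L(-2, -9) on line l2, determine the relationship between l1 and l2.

Slope of line 1: m1 = (7 - 2)/(0 - -3) = 5/3 = 5/3
Slope of line 2: m2 = (-9 - -7)/(-2 - -3) = -2/1 = -2
m1 != m2 and m1*m2 = -10/3 != -1. Neither.

Neither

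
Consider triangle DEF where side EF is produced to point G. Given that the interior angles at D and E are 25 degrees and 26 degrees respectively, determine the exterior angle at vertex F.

The interior angle at F is 180 - 25 - 26 = 129 degrees.
The exterior angle and interior angle at F are supplementary:
Exterior angle = 180 - 129 = 51 degrees.

51 degrees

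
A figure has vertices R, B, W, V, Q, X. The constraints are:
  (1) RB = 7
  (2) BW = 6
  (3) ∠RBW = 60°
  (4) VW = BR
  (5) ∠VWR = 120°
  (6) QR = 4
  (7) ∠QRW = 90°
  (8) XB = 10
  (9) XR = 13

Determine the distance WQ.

Step 1: By the law of cosines on triangle RBW: RW² = 7² + 6² − 2·7·6·cos(60°) = 43, so RW = √43.
Step 2: By the law of cosines on triangle WRQ: WQ² = √43² + 4² − 2·√43·4·cos(90°) = 59, so WQ = √59.

Therefore, the length of WQ = √59.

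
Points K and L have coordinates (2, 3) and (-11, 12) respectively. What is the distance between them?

The horizontal distance is |-11 - 2| = 13 and the vertical distance is |12 - 3| = 9.
By the Pythagorean theorem, d = sqrt(13^2 + 9^2) = sqrt(250) = 5*sqrt(10).

5*sqrt(10)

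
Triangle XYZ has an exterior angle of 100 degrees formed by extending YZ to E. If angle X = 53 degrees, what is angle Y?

The exterior angle theorem states that an exterior angle equals the sum of the two non-adjacent interior angles.
So 100 = 53 + angle Y, which gives angle Y = 100 - 53 = 47 degrees.

47 degrees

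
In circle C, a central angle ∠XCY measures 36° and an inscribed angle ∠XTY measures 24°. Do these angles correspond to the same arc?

By the inscribed angle theorem, the inscribed angle for a central angle of 36° should be 36° / 2 = 18°.
The given inscribed angle is 24°, which does not equal 18°.
Therefore, no, they do not correspond to the same arc.

No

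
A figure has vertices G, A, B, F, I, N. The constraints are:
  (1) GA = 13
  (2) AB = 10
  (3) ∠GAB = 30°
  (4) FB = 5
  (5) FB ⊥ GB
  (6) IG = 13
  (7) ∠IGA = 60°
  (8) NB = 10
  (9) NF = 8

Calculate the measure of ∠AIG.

Step 1: By the law of cosines on triangle IGA: IA² = 13² + 13² − 2·13·13·cos(60°) = 169, so IA = 13.
Step 2: By the inverse law of cosines on triangle AIG: cos(∠AIG) = (13² + 13² − 13²) / (2·13·13) = 169/338 = 0.5, so ∠AIG = 60°.

Therefore, the measure of angle ∠AIG = 60°.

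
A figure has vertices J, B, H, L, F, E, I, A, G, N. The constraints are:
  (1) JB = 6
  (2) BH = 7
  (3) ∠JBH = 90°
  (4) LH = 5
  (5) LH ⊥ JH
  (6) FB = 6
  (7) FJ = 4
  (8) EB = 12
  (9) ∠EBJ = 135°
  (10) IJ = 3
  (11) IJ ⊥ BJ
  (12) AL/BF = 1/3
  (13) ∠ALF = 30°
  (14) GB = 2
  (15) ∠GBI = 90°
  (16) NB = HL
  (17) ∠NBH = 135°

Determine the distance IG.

Step 1: By the law of cosines on triangle BJI: BI² = 6² + 3² − 2·6·3·cos(90°) = 45, so BI = 3·√5.
Step 2: By the law of cosines on triangle IBG: IG² = (3·√5)² + 2² − 2·3·√5·2·cos(90°) = 49, so IG = 7.

Therefore, the length of IG = 7.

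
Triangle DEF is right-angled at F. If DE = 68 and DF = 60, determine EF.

Rearranging the Pythagorean theorem to solve for the unknown leg:
leg^2 = hypotenuse^2 - known_leg^2 = 4624 - 3600 = 1024
leg = sqrt(1024) = 32.

32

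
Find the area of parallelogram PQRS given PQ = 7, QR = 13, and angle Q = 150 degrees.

Area = a * b * sin(theta)
Area = 7 * 13 * sin(150 degrees)
Area = 91 * 1/2
Area = 91/2

91/2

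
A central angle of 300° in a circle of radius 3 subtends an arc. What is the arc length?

The full circumference is 2πr = 2π(3) = 6*pi.
The arc spans 300° out of 360°, which is a fraction of 5/6.
Arc length = 6*pi × 5/6 = 5*pi.

5*pi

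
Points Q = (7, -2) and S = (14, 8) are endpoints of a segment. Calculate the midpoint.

The midpoint is the point halfway along the segment.
Move half the horizontal distance: 7 + (14 - 7)/2 = 7 + 7/2 = 21/2
Move half the vertical distance: -2 + (8 - -2)/2 = -2 + 10/2 = 3
Midpoint = (21/2, 3)

(21/2, 3)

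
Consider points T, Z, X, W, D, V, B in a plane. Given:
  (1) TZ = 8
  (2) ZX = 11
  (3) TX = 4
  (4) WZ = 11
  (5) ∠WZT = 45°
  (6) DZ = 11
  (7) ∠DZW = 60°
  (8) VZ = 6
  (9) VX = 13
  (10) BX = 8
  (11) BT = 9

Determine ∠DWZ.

Step 1: By the law of cosines on triangle WZD: WD² = 11² + 11² − 2·11·11·cos(60°) = 121, so WD = 11.
Step 2: By the inverse law of cosines on triangle DWZ: cos(∠DWZ) = (11² + 11² − 11²) / (2·11·11) = 121/242 = 0.5, so ∠DWZ = 60°.

Therefore, the measure of angle ∠DWZ = 60°.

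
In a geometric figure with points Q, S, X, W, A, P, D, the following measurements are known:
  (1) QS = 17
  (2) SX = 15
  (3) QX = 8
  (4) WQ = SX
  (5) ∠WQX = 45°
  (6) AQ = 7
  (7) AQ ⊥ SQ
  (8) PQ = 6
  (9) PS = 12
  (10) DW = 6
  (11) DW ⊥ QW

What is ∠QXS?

Step 1: By the inverse law of cosines on triangle QXS: cos(∠QXS) = (8² + 15² − 17²) / (2·8·15) = 0/240 = 0, so ∠QXS = 90°.

Therefore, the measure of angle ∠QXS = 90°.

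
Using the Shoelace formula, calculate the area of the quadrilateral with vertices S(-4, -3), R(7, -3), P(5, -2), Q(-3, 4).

The Shoelace formula works by pairing each vertex with the next (cycling back to the first).
For each pair, compute x_i*y_(i+1) - x_(i+1)*y_i:
  (-4*-3 - 7*-3) = 33
  (7*-2 - 5*-3) = 1
  (5*4 - -3*-2) = 14
  (-3*-3 - -4*4) = 25
Taking half the absolute value of the total: Area = (1/2)(73) = 73/2.

73/2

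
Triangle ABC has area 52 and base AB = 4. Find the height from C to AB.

Rearranging the area formula Area = (1/2) * base * height:
height = 2 * Area / base = 2 * 52 / 4 = 26.

26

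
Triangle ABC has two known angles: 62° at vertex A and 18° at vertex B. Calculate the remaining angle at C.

Let angle C = x. Then 62 + 18 + x = 180.
x = 180 - 80 = 100 degrees.

100 degrees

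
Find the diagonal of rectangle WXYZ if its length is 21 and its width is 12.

Using the Pythagorean theorem:
d² = 21² + 12² = 441 + 144 = 585
d = sqrt(585) = 3*sqrt(65)

3*sqrt(65)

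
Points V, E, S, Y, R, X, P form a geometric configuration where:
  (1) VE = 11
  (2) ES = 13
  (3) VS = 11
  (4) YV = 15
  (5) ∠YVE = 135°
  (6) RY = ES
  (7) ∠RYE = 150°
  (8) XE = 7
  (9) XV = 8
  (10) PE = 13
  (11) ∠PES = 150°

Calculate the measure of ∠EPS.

Step 1: By the law of cosines on triangle PES: PS² = 13² + 13² − 2·13·13·cos(150°) = 630.72, so PS ≈ 25.11.
Step 2: By the inverse law of cosines on triangle EPS: cos(∠EPS) = (13² + 25.11² − 13²) / (2·13·25.11) = 630.72/652.97 = 0.9659, so ∠EPS = 15°.

Therefore, the measure of angle ∠EPS = 15°.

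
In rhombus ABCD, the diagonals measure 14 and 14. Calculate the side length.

The diagonals of a rhombus bisect each other at right angles.
Half-diagonals: 14/2 = 7 and 14/2 = 7
side = sqrt(7^2 + 7^2)
side = sqrt(49 + 49)
side = sqrt(98) = 7*sqrt(2)

7*sqrt(2)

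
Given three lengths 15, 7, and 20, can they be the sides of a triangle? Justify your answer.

Sort the sides: 7, 15, 20.
It suffices to check that the sum of the two smallest exceeds the largest:
7 + 15 = 22 > 20. ✓
Yes, a valid triangle can be formed.

Yes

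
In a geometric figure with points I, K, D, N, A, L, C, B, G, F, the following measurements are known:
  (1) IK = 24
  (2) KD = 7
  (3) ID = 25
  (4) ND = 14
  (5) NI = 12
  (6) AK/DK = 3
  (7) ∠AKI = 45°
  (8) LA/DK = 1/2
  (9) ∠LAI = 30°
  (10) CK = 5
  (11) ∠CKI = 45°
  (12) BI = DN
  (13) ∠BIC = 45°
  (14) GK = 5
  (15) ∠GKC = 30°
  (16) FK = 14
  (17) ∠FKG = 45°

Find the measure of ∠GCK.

Step 1: By the law of cosines on triangle CKG: CG² = 5² + 5² − 2·5·5·cos(30°) = 6.7, so CG ≈ 2.59.
Step 2: By the inverse law of cosines on triangle GCK: cos(∠GCK) = (2.59² + 5² − 5²) / (2·2.59·5) = 6.7/25.88 = 0.2588, so ∠GCK = 75°.

Therefore, the measure of angle ∠GCK = 75°.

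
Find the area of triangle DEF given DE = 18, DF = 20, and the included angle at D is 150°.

Area = (1/2)(18)(20) sin(150°) = (1/2)(18)(20)(1/2) = 90

90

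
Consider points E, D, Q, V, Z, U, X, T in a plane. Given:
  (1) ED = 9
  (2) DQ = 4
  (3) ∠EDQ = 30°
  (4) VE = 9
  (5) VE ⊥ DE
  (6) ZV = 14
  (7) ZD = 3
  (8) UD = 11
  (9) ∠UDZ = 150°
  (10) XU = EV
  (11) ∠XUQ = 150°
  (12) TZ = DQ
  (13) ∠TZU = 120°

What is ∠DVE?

Step 1: By the law of cosines on triangle VED: VD² = 9² + 9² − 2·9·9·cos(90°) = 162, so VD = 9·√2.
Step 2: By the inverse law of cosines on triangle DVE: cos(∠DVE) = ((9·√2)² + 9² − 9²) / (2·9·√2·9) = 162/229.1 = 0.7071, so ∠DVE = 45°.

Therefore, the measure of angle ∠DVE = 45°.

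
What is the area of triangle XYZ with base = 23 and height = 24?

Area = (1/2)(23)(24) = 276

276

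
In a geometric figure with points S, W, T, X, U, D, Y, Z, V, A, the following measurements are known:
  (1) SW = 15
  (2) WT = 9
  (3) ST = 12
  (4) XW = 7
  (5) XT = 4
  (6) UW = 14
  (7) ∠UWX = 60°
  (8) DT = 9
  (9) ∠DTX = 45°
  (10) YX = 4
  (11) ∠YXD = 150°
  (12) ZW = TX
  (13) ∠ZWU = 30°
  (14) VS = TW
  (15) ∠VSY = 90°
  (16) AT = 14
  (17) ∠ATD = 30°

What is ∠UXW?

Step 1: By the law of cosines on triangle XWU: XU² = 7² + 14² − 2·7·14·cos(60°) = 147, so XU = 7·√3.
Step 2: By the inverse law of cosines on triangle UXW: cos(∠UXW) = ((7·√3)² + 7² − 14²) / (2·7·√3·7) = 0/169.74 = 0, so ∠UXW = 90°.

Therefore, the measure of angle ∠UXW = 90°.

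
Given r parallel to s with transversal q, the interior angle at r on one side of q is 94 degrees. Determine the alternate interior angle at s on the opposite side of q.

Alternate interior angles formed by parallel lines and a transversal are equal.
The given angle is 94 degrees.
The alternate interior angle = 94 degrees.

94 degrees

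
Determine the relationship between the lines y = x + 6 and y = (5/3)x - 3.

Slope of line 1: m1 = 1
Slope of line 2: m2 = 5/3
For parallel lines we need equal slopes: 1 != 5/3.
For perpendicular lines we need m1*m2 = -1: (1)(5/3) = 5/3 != -1.
Since neither condition holds, the lines are neither parallel nor perpendicular.

Neither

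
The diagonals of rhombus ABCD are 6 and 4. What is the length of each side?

The diagonals of a rhombus bisect each other at right angles.
Half-diagonals: 6/2 = 3 and 4/2 = 2
side = sqrt(3^2 + 2^2)
side = sqrt(9 + 4)
side = sqrt(13)

sqrt(13)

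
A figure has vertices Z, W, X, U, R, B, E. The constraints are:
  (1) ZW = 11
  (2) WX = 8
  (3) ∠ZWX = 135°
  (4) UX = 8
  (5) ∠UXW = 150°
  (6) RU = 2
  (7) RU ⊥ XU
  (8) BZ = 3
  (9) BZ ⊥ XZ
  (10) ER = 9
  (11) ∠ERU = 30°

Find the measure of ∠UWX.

Step 1: By the law of cosines on triangle WXU: WU² = 8² + 8² − 2·8·8·cos(150°) = 238.85, so WU ≈ 15.45.
Step 2: By the inverse law of cosines on triangle UWX: cos(∠UWX) = (15.45² + 8² − 8²) / (2·15.45·8) = 238.85/247.28 = 0.9659, so ∠UWX = 15°.

Therefore, the measure of angle ∠UWX = 15°.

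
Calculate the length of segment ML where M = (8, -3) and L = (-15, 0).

d = sqrt((-15 - 8)^2 + (0 - -3)^2)
d = sqrt(-23^2 + 3^2)
d = sqrt(529 + 9)
d = sqrt(538)

sqrt(538)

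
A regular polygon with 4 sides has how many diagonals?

Each of the 4 vertices connects to 1 non-adjacent vertices via diagonals.
Total connections = 4 × 1 = 4, but each diagonal is counted twice.
Number of diagonals = 4 / 2 = 2.

2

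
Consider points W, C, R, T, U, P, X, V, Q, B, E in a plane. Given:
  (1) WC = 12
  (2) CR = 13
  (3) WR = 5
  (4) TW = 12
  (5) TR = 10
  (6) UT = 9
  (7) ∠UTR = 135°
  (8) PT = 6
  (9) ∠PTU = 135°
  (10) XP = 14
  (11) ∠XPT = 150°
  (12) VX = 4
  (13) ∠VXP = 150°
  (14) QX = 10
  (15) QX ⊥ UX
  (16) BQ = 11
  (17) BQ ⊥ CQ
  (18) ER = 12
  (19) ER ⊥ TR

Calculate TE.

Step 1: By the law of cosines on triangle TRE: TE² = 10² + 12² − 2·10·12·cos(90°) = 244, so TE = 2·√61.

Therefore, the length of TE = 2·√61.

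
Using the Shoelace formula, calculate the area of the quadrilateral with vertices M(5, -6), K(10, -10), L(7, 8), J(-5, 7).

Shoelace: sum of cross terms = 244, Area = (1/2)|244| = 122

122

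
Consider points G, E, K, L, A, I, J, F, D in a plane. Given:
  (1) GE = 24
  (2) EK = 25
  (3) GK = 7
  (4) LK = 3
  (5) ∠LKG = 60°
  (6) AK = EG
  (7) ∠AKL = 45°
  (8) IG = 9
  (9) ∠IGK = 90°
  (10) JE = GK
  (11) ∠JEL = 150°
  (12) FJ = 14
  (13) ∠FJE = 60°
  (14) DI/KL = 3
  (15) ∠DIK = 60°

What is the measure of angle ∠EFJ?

From the given relations: JE = GK = 7.
Step 1: By the law of cosines on triangle FJE: FE² = 14² + 7² − 2·14·7·cos(60°) = 147, so FE = 7·√3.
Step 2: By the inverse law of cosines on triangle EFJ: cos(∠EFJ) = ((7·√3)² + 14² − 7²) / (2·7·√3·14) = 294/339.48 = 0.866, so ∠EFJ = 30°.

Therefore, the measure of angle ∠EFJ = 30°.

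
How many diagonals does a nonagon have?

The number of diagonals in an n-gon is n(n - 3)/2.
For n = 9: 9(9 - 3)/2 = 9 × 6 / 2 = 27.

27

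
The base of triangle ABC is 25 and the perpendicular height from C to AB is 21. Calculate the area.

A triangle's area is half the area of a rectangle with the same base and height.
Area = (1/2) * 25 * 21 = 525/2.

525/2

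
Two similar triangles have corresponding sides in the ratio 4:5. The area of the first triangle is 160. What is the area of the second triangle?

For similar figures, the area ratio equals the square of the side ratio.
Side ratio (the first triangle to the second triangle) = 4:5, so area ratio = 4^2:5^2 = 16:25.
If the area of the first triangle is 160, then the area of the second triangle = 160 * (25/16) = 250.

250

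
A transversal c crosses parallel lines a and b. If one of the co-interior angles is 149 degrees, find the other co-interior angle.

Co-interior angles (same-side interior) formed by parallel lines and a transversal are supplementary (sum to 180 degrees).
The given angle is 149 degrees.
The co-interior angle = 180 - 149 = 31 degrees.

31 degrees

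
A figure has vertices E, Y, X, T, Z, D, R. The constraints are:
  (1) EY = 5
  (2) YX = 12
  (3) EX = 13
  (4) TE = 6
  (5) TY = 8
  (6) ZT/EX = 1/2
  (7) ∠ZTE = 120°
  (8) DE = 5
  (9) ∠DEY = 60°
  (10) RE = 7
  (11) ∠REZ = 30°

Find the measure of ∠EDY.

Step 1: By the law of cosines on triangle DEY: DY² = 5² + 5² − 2·5·5·cos(60°) = 25, so DY = 5.
Step 2: By the inverse law of cosines on triangle EDY: cos(∠EDY) = (5² + 5² − 5²) / (2·5·5) = 25/50 = 0.5, so ∠EDY = 60°.

Therefore, the measure of angle ∠EDY = 60°.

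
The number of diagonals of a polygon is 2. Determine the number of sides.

Using d = n(n - 3)/2, we solve 2 = n(n - 3)/2.
So n(n - 3) = 4.
Testing n = 4: 4 * 1 = 4 = 4. Correct.
The polygon has 4 sides.

4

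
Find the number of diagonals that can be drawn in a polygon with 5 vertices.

Each of the 5 vertices connects to 2 non-adjacent vertices via diagonals.
Total connections = 5 × 2 = 10, but each diagonal is counted twice.
Number of diagonals = 10 / 2 = 5.

5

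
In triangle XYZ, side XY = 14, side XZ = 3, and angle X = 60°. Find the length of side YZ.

Law of cosines: YZ^2 = 14^2 + 3^2 - 2(14)(3)cos(60°) = 163, so YZ = sqrt(163).

sqrt(163)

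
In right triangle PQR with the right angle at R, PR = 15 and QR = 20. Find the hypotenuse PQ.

By the Pythagorean theorem: PQ^2 = PR^2 + QR^2
PQ^2 = 15^2 + 20^2 = 225 + 400 = 625
PQ = sqrt(625) = 25

25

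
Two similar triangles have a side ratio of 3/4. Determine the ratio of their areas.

Area scales with the square of linear dimensions. If every length is multiplied by 3/4, then the area is multiplied by (3/4)^2 = 9/16.
The area ratio is 9:16.

9:16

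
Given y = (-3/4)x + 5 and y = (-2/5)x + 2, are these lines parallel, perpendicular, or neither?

Slope of line 1: m1 = -3/4
Slope of line 2: m2 = -2/5
For parallel lines we need equal slopes: -3/4 != -2/5.
For perpendicular lines we need m1*m2 = -1: (-3/4)(-2/5) = 3/10 != -1.
Since neither condition holds, the lines are neither parallel nor perpendicular.

Neither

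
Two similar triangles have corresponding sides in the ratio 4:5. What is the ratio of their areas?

Area scales with the square of linear dimensions. If every length is multiplied by 4/5, then the area is multiplied by (4/5)^2 = 16/25.
The area ratio is 16:25.

16:25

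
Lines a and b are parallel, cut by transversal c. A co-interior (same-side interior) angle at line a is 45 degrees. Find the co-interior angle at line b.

Co-interior angles (same-side interior) formed by parallel lines and a transversal are supplementary (sum to 180 degrees).
The given angle is 45 degrees.
The co-interior angle = 180 - 45 = 135 degrees.

135 degrees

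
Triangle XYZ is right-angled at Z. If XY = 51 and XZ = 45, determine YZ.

YZ = sqrt(51^2 - 45^2) = sqrt(576) = 24

24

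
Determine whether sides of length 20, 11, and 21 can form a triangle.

Yes.
The triangle inequality requires that the sum of any two sides exceeds the third.
Here 11 + 20 = 31 > 21, so the condition is met.

Yes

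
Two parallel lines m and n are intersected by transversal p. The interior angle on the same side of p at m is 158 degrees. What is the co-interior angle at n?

Co-interior angles sum to 180: 180 - 158 = 22 degrees.

22 degrees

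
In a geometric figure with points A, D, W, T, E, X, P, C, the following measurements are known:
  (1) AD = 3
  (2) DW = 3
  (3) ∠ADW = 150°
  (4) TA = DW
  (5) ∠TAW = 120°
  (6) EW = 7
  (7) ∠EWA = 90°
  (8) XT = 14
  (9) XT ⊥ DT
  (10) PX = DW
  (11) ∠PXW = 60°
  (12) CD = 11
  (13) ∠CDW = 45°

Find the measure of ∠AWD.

Step 1: By the law of cosines on triangle WDA: WA² = 3² + 3² − 2·3·3·cos(150°) = 33.59, so WA ≈ 5.8.
Step 2: By the inverse law of cosines on triangle AWD: cos(∠AWD) = (5.8² + 3² − 3²) / (2·5.8·3) = 33.59/34.77 = 0.9659, so ∠AWD = 15°.

Therefore, the measure of angle ∠AWD = 15°.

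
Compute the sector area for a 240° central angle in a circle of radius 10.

Sector area = πr² × θ/360
= π × 10² × 2/3
= π × 100 × 2/3
= 200*pi/3

200*pi/3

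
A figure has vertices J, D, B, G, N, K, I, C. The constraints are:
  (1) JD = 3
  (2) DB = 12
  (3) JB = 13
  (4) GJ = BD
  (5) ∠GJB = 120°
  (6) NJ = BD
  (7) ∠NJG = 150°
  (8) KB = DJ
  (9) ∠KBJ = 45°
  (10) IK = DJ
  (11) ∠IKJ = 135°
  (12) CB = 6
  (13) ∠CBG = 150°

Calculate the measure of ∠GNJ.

From the given relations: NJ = BD = 12; GJ = BD = 12.
Step 1: By the law of cosines on triangle NJG: NG² = 12² + 12² − 2·12·12·cos(150°) = 537.42, so NG ≈ 23.18.
Step 2: By the inverse law of cosines on triangle GNJ: cos(∠GNJ) = (23.18² + 12² − 12²) / (2·23.18·12) = 537.42/556.37 = 0.9659, so ∠GNJ = 15°.

Therefore, the measure of angle ∠GNJ = 15°.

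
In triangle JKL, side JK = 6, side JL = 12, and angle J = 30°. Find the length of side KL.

By the law of cosines: KL^2 = JK^2 + JL^2 - 2*JK*JL*cos(J)
KL^2 = 6^2 + 12^2 - 2*6*12*cos(30°)
KL^2 = 36 + 144 - 144*(sqrt(3)/2)
KL^2 = 180 - 72*sqrt(3)
KL = 6*sqrt(5 - 2*sqrt(3))

6*sqrt(5 - 2*sqrt(3))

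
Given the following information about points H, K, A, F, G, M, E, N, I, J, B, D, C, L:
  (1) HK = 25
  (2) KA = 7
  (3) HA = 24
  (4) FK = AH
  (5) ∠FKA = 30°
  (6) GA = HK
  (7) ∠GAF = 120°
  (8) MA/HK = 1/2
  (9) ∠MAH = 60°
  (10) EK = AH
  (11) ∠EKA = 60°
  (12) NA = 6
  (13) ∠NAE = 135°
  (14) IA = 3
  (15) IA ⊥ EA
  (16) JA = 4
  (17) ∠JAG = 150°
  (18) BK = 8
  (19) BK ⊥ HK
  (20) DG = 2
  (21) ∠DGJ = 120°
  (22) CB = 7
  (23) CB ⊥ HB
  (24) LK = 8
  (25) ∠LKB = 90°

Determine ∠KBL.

Step 1: By the law of cosines on triangle BKL: BL² = 8² + 8² − 2·8·8·cos(90°) = 128, so BL = 8·√2.
Step 2: By the inverse law of cosines on triangle KBL: cos(∠KBL) = (8² + (8·√2)² − 8²) / (2·8·8·√2) = 128/181.02 = 0.7071, so ∠KBL = 45°.

Therefore, the measure of angle ∠KBL = 45°.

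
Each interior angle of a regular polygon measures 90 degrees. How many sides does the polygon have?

Each interior angle of a regular n-gon is (n - 2) * 180 / n.
Setting this equal to 90:
(n - 2) * 180 / n = 90
Each exterior angle = 180 - 90 = 90 degrees.
Since exterior angles sum to 360: n = 360 / 90 = 4.

4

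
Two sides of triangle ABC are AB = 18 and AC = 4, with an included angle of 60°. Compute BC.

When two sides and the included angle are known, the law of cosines gives the third side.
c^2 = a^2 + b^2 - 2ab cos(C) generalizes the Pythagorean theorem to non-right triangles.
Here: BC^2 = 324 + 16 - 144*(1/2) = 268
BC = 2*sqrt(67)

2*sqrt(67)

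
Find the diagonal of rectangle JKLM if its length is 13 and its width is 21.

Using the Pythagorean theorem:
d² = 13² + 21² = 169 + 441 = 610
d = sqrt(610)

sqrt(610)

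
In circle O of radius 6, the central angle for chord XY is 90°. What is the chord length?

Chord length = 2r sin(θ/2)
= 2 × 6 × sin(90°/2)
= 2 × 6 × sin(45°)
= 6*sqrt(2)

6*sqrt(2)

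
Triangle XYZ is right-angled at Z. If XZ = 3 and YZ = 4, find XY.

By the Pythagorean theorem: XY^2 = XZ^2 + YZ^2
XY^2 = 3^2 + 4^2 = 9 + 16 = 25
XY = sqrt(25) = 5

5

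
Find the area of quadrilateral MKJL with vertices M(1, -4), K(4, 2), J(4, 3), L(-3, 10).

Shoelace: sum of cross terms = 73, Area = (1/2)|73| = 73/2

73/2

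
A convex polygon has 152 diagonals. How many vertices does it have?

Using d = n(n - 3)/2, we solve 152 = n(n - 3)/2.
So n(n - 3) = 304.
Testing n = 19: 19 * 16 = 304 = 304. Correct.
The polygon has 19 sides.

19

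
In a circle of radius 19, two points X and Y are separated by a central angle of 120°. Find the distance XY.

Drop a perpendicular from the center to the chord, bisecting both the chord and the central angle.
Each half-chord = r sin(θ/2) = 19 sin(60°).
The full chord = 2 × 19 × sin(60°) = 19*sqrt(3).

19*sqrt(3)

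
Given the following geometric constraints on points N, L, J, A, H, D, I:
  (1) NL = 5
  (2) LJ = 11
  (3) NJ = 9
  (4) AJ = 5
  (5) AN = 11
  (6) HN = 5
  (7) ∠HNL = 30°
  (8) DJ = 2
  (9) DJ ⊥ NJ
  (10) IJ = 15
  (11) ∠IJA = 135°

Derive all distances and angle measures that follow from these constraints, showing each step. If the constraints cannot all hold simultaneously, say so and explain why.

The constraints are consistent.

Step 1: From NJ = 9, JD = 2, and ∠NJD = 90°, by the law of cosines:
  ND² = NJ² + JD² - 2·NJ·JD·cos(90°) = 81 + 4 - 0 = 85
  ND = √85

Step 2: From LN = 5, NH = 5, and ∠LNH = 30°, by the law of cosines:
  LH² = LN² + NH² - 2·LN·NH·cos(30°) = 25 + 25 - 43.3 = 6.699
  LH ≈ 2.59

Step 3: From AJ = 5, JI = 15, and ∠AJI = 135°, by the law of cosines:
  AI² = AJ² + JI² - 2·AJ·JI·cos(135°) = 25 + 225 + 106.1 = 356.1
  AI ≈ 18.87

Step 4: From NA = 11, NJ = 9, AJ = 5, by the inverse law of cosines:
  cos(∠ANJ) = (NA² + NJ² - AJ²) / (2·NA·NJ)
  ∠ANJ = 26.63°

Step 5: From NJ = 9, NL = 5, JL = 11, by the inverse law of cosines:
  cos(∠JNL) = (NJ² + NL² - JL²) / (2·NJ·NL)
  ∠JNL = 99.59°

Step 6: From LJ = 11, LN = 5, JN = 9, by the inverse law of cosines:
  cos(∠JLN) = (LJ² + LN² - JN²) / (2·LJ·LN)
  ∠JLN = 53.78°

Step 7: From JA = 5, JN = 9, AN = 11, by the inverse law of cosines:
  cos(∠AJN) = (JA² + JN² - AN²) / (2·JA·JN)
  ∠AJN = 99.59°

Step 8: From JL = 11, JN = 9, LN = 5, by the inverse law of cosines:
  cos(∠LJN) = (JL² + JN² - LN²) / (2·JL·JN)
  ∠LJN = 26.63°

Step 9: From AJ = 5, AN = 11, JN = 9, by the inverse law of cosines:
  cos(∠JAN) = (AJ² + AN² - JN²) / (2·AJ·AN)
  ∠JAN = 53.78°

Step 10: From ND = √85, NJ = 9, DJ = 2, by the inverse law of cosines:
  cos(∠DNJ) = (ND² + NJ² - DJ²) / (2·ND·NJ)
  ∠DNJ = 12.53°

Step 11: From LH = 2.59, LN = 5, HN = 5, by the inverse law of cosines:
  cos(∠HLN) = (LH² + LN² - HN²) / (2·LH·LN)
  ∠HLN = 75°

Step 12: From AI = 18.87, AJ = 5, IJ = 15, by the inverse law of cosines:
  cos(∠IAJ) = (AI² + AJ² - IJ²) / (2·AI·AJ)
  ∠IAJ = 34.2°

Step 13: From HL = 2.59, HN = 5, LN = 5, by the inverse law of cosines:
  cos(∠LHN) = (HL² + HN² - LN²) / (2·HL·HN)
  ∠LHN = 75°

Step 14: From DJ = 2, DN = √85, JN = 9, by the inverse law of cosines:
  cos(∠JDN) = (DJ² + DN² - JN²) / (2·DJ·DN)
  ∠JDN = 77.47°

Step 15: From IA = 18.87, IJ = 15, AJ = 5, by the inverse law of cosines:
  cos(∠AIJ) = (IA² + IJ² - AJ²) / (2·IA·IJ)
  ∠AIJ = 10.8°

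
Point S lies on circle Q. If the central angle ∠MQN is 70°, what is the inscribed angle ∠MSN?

By the inscribed angle theorem, the inscribed angle is half the central angle.
Inscribed angle = 70° / 2 = 35°

35°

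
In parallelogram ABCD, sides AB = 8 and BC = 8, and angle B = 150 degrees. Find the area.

Area = 8 * 8 * sin(150°) = 64 * 1/2 = 32

32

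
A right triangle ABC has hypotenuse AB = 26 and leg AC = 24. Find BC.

By the Pythagorean theorem: BC^2 = AB^2 - AC^2
BC^2 = 26^2 - 24^2 = 676 - 576 = 100
BC = sqrt(100) = 10

10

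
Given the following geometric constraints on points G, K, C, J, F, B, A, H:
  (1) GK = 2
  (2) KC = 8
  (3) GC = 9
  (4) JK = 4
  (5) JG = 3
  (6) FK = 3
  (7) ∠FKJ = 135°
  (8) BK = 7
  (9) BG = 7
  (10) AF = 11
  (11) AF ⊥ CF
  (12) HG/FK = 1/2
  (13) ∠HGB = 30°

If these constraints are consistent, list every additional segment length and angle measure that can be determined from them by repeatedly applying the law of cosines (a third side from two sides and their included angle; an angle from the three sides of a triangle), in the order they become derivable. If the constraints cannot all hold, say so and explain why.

The constraints are consistent. Derivable facts, in order:
After 1 step:
- BH ≈ 5.75
- JF ≈ 6.48
- ∠BGK = 81.79°
- ∠BKG = 81.79°
- ∠CGK = 54.31°
- ∠CKG = 113.97°
- ∠GBK = 16.43°
- ∠GCK = 11.72°
- ∠GJK = 28.96°
- ∠GKJ = 46.57°
- ∠JGK = 104.48°
After 2 steps:
- ∠BHG = 142.51°
- ∠FJK = 19.11°
- ∠GBH = 7.49°
- ∠JFK = 25.89°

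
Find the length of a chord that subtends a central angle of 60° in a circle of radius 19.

Drop a perpendicular from the center to the chord, bisecting both the chord and the central angle.
Each half-chord = r sin(θ/2) = 19 sin(30°).
The full chord = 2 × 19 × sin(30°) = 19.

19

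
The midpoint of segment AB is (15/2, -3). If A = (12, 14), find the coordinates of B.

Using the midpoint formula: M = ((x1 + x2)/2, (y1 + y2)/2)
We know M = (15/2, -3) and A = (12, 14)
For x: 15/2 = (12 + x2)/2, so x2 = 2*15/2 - 12 = 3
For y: -3 = (14 + y2)/2, so y2 = 2*-3 - 14 = -20
B = (3, -20)

(3, -20)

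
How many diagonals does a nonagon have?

The number of diagonals in an n-gon is n(n - 3)/2.
For n = 9: 9(9 - 3)/2 = 9 × 6 / 2 = 27.

27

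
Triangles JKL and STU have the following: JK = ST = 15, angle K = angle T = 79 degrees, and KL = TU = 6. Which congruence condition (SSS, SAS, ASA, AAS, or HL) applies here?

Consider the given information: JK = ST = 15, angle K = angle T = 79 degrees, and KL = TU = 6
This is not SSS or AAS: SSS requires all three pairs of sides, but we don't have that. AAS requires two angles and a non-included side.
The correct criterion is SAS. Two pairs of corresponding sides and the included angle are equal (Side-Angle-Side).

SAS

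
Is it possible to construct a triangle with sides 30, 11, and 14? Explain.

Check the triangle inequality: 11 + 14 = 25 ≤ 30.
Since the sum of two sides does not exceed the third, no triangle can be formed.

No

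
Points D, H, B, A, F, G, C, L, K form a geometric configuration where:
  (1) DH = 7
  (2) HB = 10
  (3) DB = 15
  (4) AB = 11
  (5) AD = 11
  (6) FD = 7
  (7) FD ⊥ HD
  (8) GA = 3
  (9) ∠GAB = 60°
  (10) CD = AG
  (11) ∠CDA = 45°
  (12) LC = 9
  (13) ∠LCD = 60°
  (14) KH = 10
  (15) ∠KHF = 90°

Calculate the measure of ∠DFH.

Step 1: By the law of cosines on triangle FDH: FH² = 7² + 7² − 2·7·7·cos(90°) = 98, so FH = 7·√2.
Step 2: By the inverse law of cosines on triangle DFH: cos(∠DFH) = (7² + (7·√2)² − 7²) / (2·7·7·√2) = 98/138.59 = 0.7071, so ∠DFH = 45°.

Therefore, the measure of angle ∠DFH = 45°.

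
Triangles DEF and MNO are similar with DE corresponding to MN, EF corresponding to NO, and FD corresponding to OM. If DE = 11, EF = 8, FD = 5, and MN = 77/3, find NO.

k = 77/3/11 = 7/3. NO = 7/3 * 8 = 56/3.

56/3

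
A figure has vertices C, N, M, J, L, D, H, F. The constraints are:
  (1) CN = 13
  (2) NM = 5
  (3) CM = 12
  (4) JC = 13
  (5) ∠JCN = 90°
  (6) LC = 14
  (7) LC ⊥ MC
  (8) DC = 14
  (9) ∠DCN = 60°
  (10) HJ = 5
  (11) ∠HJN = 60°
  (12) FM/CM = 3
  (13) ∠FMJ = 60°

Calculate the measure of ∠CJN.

Step 1: By the law of cosines on triangle JCN: JN² = 13² + 13² − 2·13·13·cos(90°) = 338, so JN = 13·√2.
Step 2: By the inverse law of cosines on triangle CJN: cos(∠CJN) = (13² + (13·√2)² − 13²) / (2·13·13·√2) = 338/478 = 0.7071, so ∠CJN = 45°.

Therefore, the measure of angle ∠CJN = 45°.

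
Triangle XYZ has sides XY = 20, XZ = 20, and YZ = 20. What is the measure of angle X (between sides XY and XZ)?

cos(X) = (20² + 20² - (20)²) / (2 × 20 × 20) = 1/2, so X = arccos(1/2) = 60°.

60°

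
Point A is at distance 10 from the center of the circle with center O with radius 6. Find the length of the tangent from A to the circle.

tangent = √(d² - r²) = √(10² - 6²) = √(100 - 36) = √64 = 8

8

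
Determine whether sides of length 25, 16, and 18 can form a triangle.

Yes.
The triangle inequality requires that the sum of any two sides exceeds the third.
Here 16 + 18 = 34 > 25, so the condition is met.

Yes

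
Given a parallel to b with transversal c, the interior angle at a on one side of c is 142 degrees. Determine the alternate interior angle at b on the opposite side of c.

Alternate interior angles are equal: 142 degrees.

142 degrees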